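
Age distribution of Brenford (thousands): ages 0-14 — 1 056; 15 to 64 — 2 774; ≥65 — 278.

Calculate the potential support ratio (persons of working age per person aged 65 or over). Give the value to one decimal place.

Potential support ratio: 10.0

Potential support ratio = 2 774 / 278 = 10.0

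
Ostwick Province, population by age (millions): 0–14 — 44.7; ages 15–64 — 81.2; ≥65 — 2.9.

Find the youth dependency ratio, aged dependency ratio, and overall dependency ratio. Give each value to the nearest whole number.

Youth dependency ratio: 55
Old-age dependency ratio: 4
Total dependency ratio: 59

Youth dependency ratio = 44.7 / 81.2 × 100 = 55
Old-age dependency ratio = 2.9 / 81.2 × 100 = 4
Total dependency ratio = (44.7 + 2.9) / 81.2 × 100 = 47.6 / 81.2 × 100 = 59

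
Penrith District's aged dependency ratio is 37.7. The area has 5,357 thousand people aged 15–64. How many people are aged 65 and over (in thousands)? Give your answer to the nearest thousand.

Aged 65 and over: 2,020

Old-age dependency ratio = elderly / working-age × 100
37.7 = E / 5,357 × 100
⇒ 2,020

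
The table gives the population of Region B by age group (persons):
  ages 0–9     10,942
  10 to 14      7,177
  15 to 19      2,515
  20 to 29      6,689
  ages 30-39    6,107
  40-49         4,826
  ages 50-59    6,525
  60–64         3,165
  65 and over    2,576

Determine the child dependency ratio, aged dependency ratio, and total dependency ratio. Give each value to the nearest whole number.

Youth dependency ratio: 61
Old-age dependency ratio: 9
Total dependency ratio: 69

0–14: 10,942 + 7,177 = 18,119
15–64: 2,515 + 6,689 + 6,107 + 4,826 + 6,525 + 3,165 = 29,827
65+: 2,576
Youth dependency ratio = 18,119 / 29,827 × 100 = 61
Old-age dependency ratio = 2,576 / 29,827 × 100 = 9
Total dependency ratio = (18,119 + 2,576) / 29,827 × 100 = 20,695 / 29,827 × 100 = 69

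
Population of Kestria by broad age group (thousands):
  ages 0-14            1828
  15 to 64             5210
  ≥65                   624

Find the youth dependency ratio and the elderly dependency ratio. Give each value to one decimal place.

Youth dependency ratio = 1828 / 5210 × 100 = 35.1
Old-age dependency ratio = 624 / 5210 × 100 = 12.0

Youth dependency ratio: 35.1
Old-age dependency ratio: 12.0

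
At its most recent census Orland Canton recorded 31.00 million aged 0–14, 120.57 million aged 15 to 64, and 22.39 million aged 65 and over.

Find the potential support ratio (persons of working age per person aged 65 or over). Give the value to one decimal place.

Potential support ratio: 5.4

Potential support ratio = 120.57 / 22.39 = 5.4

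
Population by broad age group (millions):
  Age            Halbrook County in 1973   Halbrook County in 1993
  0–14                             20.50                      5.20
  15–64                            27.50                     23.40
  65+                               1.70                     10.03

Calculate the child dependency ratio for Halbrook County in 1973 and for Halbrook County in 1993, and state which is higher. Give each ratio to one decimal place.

Halbrook County in 1973: 74.5
Halbrook County in 1993: 22.2
Higher: Halbrook County in 1973

Halbrook County in 1973: 20.50 / 27.50 × 100 = 74.5
Halbrook County in 1993: 5.20 / 23.40 × 100 = 22.2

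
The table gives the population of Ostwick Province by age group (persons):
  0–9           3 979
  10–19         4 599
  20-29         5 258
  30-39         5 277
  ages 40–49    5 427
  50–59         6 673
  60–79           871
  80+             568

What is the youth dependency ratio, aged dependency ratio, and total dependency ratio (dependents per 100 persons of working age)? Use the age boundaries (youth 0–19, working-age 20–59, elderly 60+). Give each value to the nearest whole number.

Youth dependency ratio: 38
Old-age dependency ratio: 6
Total dependency ratio: 44

0–19: 3 979 + 4 599 = 8 578
20–59: 5 258 + 5 277 + 5 427 + 6 673 = 22 635
60+: 871 + 568 = 1 439
Youth dependency ratio = 8 578 / 22 635 × 100 = 38
Old-age dependency ratio = 1 439 / 22 635 × 100 = 6
Total dependency ratio = (8 578 + 1 439) / 22 635 × 100 = 10 017 / 22 635 × 100 = 44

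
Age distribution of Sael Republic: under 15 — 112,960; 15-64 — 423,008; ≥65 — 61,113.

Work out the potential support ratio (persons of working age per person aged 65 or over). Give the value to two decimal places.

Potential support ratio = 423,008 / 61,113 = 6.92

Potential support ratio: 6.92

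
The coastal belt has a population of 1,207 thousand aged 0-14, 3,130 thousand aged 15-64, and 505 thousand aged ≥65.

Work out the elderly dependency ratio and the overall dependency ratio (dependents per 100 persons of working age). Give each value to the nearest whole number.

Old-age dependency ratio: 16
Total dependency ratio: 55

Old-age dependency ratio = 505 / 3,130 × 100 = 16
Total dependency ratio = (1,207 + 505) / 3,130 × 100 = 1,712 / 3,130 × 100 = 55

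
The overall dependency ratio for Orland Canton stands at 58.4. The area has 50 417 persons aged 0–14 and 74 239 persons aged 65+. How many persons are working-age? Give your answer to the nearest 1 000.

Working-age: 213 000

Total dependency ratio = (youth + elderly) / working-age × 100
58.4 = (50 417 + 74 239) / W × 100
⇒ 213 000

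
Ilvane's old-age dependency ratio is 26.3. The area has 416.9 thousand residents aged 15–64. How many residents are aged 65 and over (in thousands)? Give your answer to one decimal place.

Aged 65 and over: 109.6

Old-age dependency ratio = elderly / working-age × 100
26.3 = E / 416.9 × 100
⇒ 109.6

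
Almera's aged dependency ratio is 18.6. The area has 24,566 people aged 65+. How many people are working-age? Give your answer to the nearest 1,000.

Old-age dependency ratio = elderly / working-age × 100
18.6 = 24,566 / W × 100
⇒ 132,000

Working-age: 132,000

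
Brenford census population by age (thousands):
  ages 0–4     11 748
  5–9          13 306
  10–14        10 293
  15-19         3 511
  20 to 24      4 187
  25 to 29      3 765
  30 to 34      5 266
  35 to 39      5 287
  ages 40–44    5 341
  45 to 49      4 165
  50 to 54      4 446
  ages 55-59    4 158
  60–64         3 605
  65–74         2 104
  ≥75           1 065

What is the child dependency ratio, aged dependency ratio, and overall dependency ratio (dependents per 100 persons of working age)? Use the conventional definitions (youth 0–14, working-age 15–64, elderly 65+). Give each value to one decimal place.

Youth dependency ratio: 80.8
Old-age dependency ratio: 7.2
Total dependency ratio: 88.1

0–14: 11 748 + 13 306 + 10 293 = 35 347
15–64: 3 511 + 4 187 + 3 765 + 5 266 + 5 287 + 5 341 + 4 165 + 4 446 + 4 158 + 3 605 = 43 731
65+: 2 104 + 1 065 = 3 169
Youth dependency ratio = 35 347 / 43 731 × 100 = 80.8
Old-age dependency ratio = 3 169 / 43 731 × 100 = 7.2
Total dependency ratio = (35 347 + 3 169) / 43 731 × 100 = 38 516 / 43 731 × 100 = 88.1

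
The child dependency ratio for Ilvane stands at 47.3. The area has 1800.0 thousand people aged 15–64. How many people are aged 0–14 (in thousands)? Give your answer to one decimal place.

Aged 0–14: 851.4

Youth dependency ratio = youth / working-age × 100
47.3 = Y / 1800.0 × 100
⇒ 851.4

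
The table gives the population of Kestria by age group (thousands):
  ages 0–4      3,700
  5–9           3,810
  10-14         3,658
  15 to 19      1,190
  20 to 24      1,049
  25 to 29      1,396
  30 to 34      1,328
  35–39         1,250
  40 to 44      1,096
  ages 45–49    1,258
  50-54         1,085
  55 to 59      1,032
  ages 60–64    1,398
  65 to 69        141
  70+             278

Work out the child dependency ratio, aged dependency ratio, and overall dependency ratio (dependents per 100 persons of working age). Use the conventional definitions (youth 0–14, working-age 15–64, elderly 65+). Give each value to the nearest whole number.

Youth dependency ratio: 92
Old-age dependency ratio: 3
Total dependency ratio: 96

0–14: 3,700 + 3,810 + 3,658 = 11,168
15–64: 1,190 + 1,049 + 1,396 + 1,328 + 1,250 + 1,096 + 1,258 + 1,085 + 1,032 + 1,398 = 12,082
65+: 141 + 278 = 419
Youth dependency ratio = 11,168 / 12,082 × 100 = 92
Old-age dependency ratio = 419 / 12,082 × 100 = 3
Total dependency ratio = (11,168 + 419) / 12,082 × 100 = 11,587 / 12,082 × 100 = 96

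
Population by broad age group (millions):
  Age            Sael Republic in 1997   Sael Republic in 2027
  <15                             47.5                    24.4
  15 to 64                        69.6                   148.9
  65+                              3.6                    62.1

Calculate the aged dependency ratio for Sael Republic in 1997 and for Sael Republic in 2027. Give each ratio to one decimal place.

Sael Republic in 1997: 5.2
Sael Republic in 2027: 41.7

Sael Republic in 1997: 3.6 / 69.6 × 100 = 5.2
Sael Republic in 2027: 62.1 / 148.9 × 100 = 41.7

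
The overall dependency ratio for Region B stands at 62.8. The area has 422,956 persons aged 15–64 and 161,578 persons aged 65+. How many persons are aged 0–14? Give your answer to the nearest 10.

Aged 0–14: 104,040

Total dependency ratio = (youth + elderly) / working-age × 100
62.8 = (Y + 161,578) / 422,956 × 100
⇒ 104,040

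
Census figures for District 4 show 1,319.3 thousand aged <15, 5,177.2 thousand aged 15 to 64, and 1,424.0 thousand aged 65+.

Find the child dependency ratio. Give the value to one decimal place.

Youth dependency ratio = 1,319.3 / 5,177.2 × 100 = 25.5

Youth dependency ratio: 25.5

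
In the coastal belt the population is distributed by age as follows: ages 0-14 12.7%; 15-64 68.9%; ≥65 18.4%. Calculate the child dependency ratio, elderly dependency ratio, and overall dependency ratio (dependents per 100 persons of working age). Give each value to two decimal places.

Youth dependency ratio = 12.7 / 68.9 × 100 = 18.43
Old-age dependency ratio = 18.4 / 68.9 × 100 = 26.71
Total dependency ratio = (12.7 + 18.4) / 68.9 × 100 = 31.1 / 68.9 × 100 = 45.14

Youth dependency ratio: 18.43
Old-age dependency ratio: 26.71
Total dependency ratio: 45.14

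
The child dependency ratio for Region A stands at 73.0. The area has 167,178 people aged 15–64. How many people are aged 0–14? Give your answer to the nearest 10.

Aged 0–14: 122,040

Youth dependency ratio = youth / working-age × 100
73.0 = Y / 167,178 × 100
⇒ 122,040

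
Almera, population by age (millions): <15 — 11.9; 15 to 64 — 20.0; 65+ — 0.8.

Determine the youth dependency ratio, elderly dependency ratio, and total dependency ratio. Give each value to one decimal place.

Youth dependency ratio: 59.5
Old-age dependency ratio: 4.0
Total dependency ratio: 63.5

Youth dependency ratio = 11.9 / 20.0 × 100 = 59.5
Old-age dependency ratio = 0.8 / 20.0 × 100 = 4.0
Total dependency ratio = (11.9 + 0.8) / 20.0 × 100 = 12.7 / 20.0 × 100 = 63.5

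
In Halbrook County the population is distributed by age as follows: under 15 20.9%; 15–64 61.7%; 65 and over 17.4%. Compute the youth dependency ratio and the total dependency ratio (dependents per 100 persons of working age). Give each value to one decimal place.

Youth dependency ratio: 33.9
Total dependency ratio: 62.1

Youth dependency ratio = 20.9 / 61.7 × 100 = 33.9
Total dependency ratio = (20.9 + 17.4) / 61.7 × 100 = 38.3 / 61.7 × 100 = 62.1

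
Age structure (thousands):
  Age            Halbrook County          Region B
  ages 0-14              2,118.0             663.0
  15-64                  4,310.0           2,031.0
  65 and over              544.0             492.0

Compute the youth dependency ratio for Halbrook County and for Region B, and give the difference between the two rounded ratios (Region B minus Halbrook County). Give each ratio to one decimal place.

Halbrook County: 2,118.0 / 4,310.0 × 100 = 49.1
Region B: 663.0 / 2,031.0 × 100 = 32.6

Halbrook County: 49.1
Region B: 32.6
Difference: -16.5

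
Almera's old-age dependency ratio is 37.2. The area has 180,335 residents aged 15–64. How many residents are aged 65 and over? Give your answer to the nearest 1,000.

Old-age dependency ratio = elderly / working-age × 100
37.2 = E / 180,335 × 100
⇒ 67,000

Aged 65 and over: 67,000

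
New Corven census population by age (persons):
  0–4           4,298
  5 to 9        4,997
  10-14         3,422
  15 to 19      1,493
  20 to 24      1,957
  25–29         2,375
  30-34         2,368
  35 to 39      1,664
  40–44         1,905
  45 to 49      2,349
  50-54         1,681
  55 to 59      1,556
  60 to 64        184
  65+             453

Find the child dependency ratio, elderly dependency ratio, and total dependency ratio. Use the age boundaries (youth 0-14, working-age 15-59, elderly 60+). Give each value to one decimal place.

0–14: 4,298 + 4,997 + 3,422 = 12,717
15–59: 1,493 + 1,957 + 2,375 + 2,368 + 1,664 + 1,905 + 2,349 + 1,681 + 1,556 = 17,348
60+: 184 + 453 = 637
Youth dependency ratio = 12,717 / 17,348 × 100 = 73.3
Old-age dependency ratio = 637 / 17,348 × 100 = 3.7
Total dependency ratio = (12,717 + 637) / 17,348 × 100 = 13,354 / 17,348 × 100 = 77.0

Youth dependency ratio: 73.3
Old-age dependency ratio: 3.7
Total dependency ratio: 77.0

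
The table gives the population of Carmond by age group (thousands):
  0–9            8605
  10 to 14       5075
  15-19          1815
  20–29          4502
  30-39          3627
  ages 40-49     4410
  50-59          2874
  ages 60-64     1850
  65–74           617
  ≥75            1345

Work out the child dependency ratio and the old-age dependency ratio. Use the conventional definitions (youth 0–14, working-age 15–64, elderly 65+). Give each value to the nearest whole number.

0–14: 8605 + 5075 = 13680
15–64: 1815 + 4502 + 3627 + 4410 + 2874 + 1850 = 19078
65+: 617 + 1345 = 1962
Youth dependency ratio = 13680 / 19078 × 100 = 72
Old-age dependency ratio = 1962 / 19078 × 100 = 10

Youth dependency ratio: 72
Old-age dependency ratio: 10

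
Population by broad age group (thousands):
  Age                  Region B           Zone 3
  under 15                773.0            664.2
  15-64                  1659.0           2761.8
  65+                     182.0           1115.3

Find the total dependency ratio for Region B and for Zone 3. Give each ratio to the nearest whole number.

Region B: (773.0 + 182.0) / 1659.0 × 100 = 955.0 / 1659.0 × 100 = 58
Zone 3: (664.2 + 1115.3) / 2761.8 × 100 = 1779.5 / 2761.8 × 100 = 64

Region B: 58
Zone 3: 64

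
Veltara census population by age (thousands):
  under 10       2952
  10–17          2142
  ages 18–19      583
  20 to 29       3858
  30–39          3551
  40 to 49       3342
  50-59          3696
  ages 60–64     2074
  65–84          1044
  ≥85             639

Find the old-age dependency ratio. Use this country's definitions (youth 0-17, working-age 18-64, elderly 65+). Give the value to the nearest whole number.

0–17: 2952 + 2142 = 5094
18–64: 583 + 3858 + 3551 + 3342 + 3696 + 2074 = 17104
65+: 1044 + 639 = 1683
Old-age dependency ratio = 1683 / 17104 × 100 = 10

Old-age dependency ratio: 10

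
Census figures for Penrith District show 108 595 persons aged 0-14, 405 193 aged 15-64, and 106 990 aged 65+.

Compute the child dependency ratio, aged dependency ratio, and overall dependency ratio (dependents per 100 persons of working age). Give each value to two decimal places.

Youth dependency ratio = 108 595 / 405 193 × 100 = 26.80
Old-age dependency ratio = 106 990 / 405 193 × 100 = 26.40
Total dependency ratio = (108 595 + 106 990) / 405 193 × 100 = 215 585 / 405 193 × 100 = 53.21

Youth dependency ratio: 26.80
Old-age dependency ratio: 26.40
Total dependency ratio: 53.21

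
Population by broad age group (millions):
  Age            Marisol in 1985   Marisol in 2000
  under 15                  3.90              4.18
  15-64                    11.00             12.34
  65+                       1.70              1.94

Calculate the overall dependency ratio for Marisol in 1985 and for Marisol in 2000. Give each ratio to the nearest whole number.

Marisol in 1985: (3.90 + 1.70) / 11.00 × 100 = 5.60 / 11.00 × 100 = 51
Marisol in 2000: (4.18 + 1.94) / 12.34 × 100 = 6.12 / 12.34 × 100 = 50

Marisol in 1985: 51
Marisol in 2000: 50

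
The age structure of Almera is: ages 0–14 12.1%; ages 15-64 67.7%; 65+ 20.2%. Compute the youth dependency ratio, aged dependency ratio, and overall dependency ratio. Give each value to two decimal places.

Youth dependency ratio: 17.87
Old-age dependency ratio: 29.84
Total dependency ratio: 47.71

Youth dependency ratio = 12.1 / 67.7 × 100 = 17.87
Old-age dependency ratio = 20.2 / 67.7 × 100 = 29.84
Total dependency ratio = (12.1 + 20.2) / 67.7 × 100 = 32.3 / 67.7 × 100 = 47.71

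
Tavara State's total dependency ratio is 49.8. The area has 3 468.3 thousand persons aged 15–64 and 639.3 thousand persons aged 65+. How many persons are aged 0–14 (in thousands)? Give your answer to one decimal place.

Aged 0–14: 1 087.9

Total dependency ratio = (youth + elderly) / working-age × 100
49.8 = (Y + 639.3) / 3 468.3 × 100
⇒ 1 087.9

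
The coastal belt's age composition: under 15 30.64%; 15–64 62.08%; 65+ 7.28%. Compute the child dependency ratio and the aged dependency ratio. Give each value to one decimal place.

Youth dependency ratio = 30.64 / 62.08 × 100 = 49.4
Old-age dependency ratio = 7.28 / 62.08 × 100 = 11.7

Youth dependency ratio: 49.4
Old-age dependency ratio: 11.7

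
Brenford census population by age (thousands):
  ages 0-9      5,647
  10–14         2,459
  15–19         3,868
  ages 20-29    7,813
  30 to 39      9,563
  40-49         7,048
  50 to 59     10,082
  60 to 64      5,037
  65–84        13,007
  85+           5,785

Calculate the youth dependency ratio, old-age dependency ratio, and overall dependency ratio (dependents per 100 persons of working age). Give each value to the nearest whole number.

0–14: 5,647 + 2,459 = 8,106
15–64: 3,868 + 7,813 + 9,563 + 7,048 + 10,082 + 5,037 = 43,411
65+: 13,007 + 5,785 = 18,792
Youth dependency ratio = 8,106 / 43,411 × 100 = 19
Old-age dependency ratio = 18,792 / 43,411 × 100 = 43
Total dependency ratio = (8,106 + 18,792) / 43,411 × 100 = 26,898 / 43,411 × 100 = 62

Youth dependency ratio: 19
Old-age dependency ratio: 43
Total dependency ratio: 62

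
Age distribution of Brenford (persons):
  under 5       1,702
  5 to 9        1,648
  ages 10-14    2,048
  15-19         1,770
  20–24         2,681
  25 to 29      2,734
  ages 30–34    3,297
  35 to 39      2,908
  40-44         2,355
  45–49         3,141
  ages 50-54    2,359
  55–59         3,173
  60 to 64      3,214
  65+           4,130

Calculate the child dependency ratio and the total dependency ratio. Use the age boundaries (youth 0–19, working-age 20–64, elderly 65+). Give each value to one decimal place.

0–19: 1,702 + 1,648 + 2,048 + 1,770 = 7,168
20–64: 2,681 + 2,734 + 3,297 + 2,908 + 2,355 + 3,141 + 2,359 + 3,173 + 3,214 = 25,862
65+: 4,130
Youth dependency ratio = 7,168 / 25,862 × 100 = 27.7
Total dependency ratio = (7,168 + 4,130) / 25,862 × 100 = 11,298 / 25,862 × 100 = 43.7

Youth dependency ratio: 27.7
Total dependency ratio: 43.7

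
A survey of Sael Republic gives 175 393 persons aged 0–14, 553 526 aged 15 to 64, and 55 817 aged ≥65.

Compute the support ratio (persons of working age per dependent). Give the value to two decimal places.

Support ratio = 553 526 / (175 393 + 55 817) = 553 526 / 231 210 = 2.39

Support ratio: 2.39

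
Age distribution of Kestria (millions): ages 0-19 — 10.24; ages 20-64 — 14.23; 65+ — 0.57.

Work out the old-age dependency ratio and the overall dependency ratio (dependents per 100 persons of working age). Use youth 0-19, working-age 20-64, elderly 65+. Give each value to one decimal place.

Old-age dependency ratio = 0.57 / 14.23 × 100 = 4.0
Total dependency ratio = (10.24 + 0.57) / 14.23 × 100 = 10.81 / 14.23 × 100 = 76.0

Old-age dependency ratio: 4.0
Total dependency ratio: 76.0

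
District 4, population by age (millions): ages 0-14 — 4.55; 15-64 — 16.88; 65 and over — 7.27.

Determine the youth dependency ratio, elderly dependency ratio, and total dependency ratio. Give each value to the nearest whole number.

Youth dependency ratio = 4.55 / 16.88 × 100 = 27
Old-age dependency ratio = 7.27 / 16.88 × 100 = 43
Total dependency ratio = (4.55 + 7.27) / 16.88 × 100 = 11.82 / 16.88 × 100 = 70

Youth dependency ratio: 27
Old-age dependency ratio: 43
Total dependency ratio: 70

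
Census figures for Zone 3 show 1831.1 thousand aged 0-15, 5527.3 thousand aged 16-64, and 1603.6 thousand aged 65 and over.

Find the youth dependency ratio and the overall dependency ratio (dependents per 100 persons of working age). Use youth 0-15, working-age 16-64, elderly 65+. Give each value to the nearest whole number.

Youth dependency ratio = 1831.1 / 5527.3 × 100 = 33
Total dependency ratio = (1831.1 + 1603.6) / 5527.3 × 100 = 3434.7 / 5527.3 × 100 = 62

Youth dependency ratio: 33
Total dependency ratio: 62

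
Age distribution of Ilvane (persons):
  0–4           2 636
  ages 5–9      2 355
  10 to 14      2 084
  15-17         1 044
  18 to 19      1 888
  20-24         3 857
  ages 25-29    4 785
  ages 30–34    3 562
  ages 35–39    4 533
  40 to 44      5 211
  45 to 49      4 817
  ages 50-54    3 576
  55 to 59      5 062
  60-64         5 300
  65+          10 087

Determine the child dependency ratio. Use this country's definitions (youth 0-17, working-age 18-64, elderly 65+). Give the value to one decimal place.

0–17: 2 636 + 2 355 + 2 084 + 1 044 = 8 119
18–64: 1 888 + 3 857 + 4 785 + 3 562 + 4 533 + 5 211 + 4 817 + 3 576 + 5 062 + 5 300 = 42 591
65+: 10 087
Youth dependency ratio = 8 119 / 42 591 × 100 = 19.1

Youth dependency ratio: 19.1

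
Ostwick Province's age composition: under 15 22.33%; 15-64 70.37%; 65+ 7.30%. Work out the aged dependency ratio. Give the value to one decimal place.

Old-age dependency ratio = 7.30 / 70.37 × 100 = 10.4

Old-age dependency ratio: 10.4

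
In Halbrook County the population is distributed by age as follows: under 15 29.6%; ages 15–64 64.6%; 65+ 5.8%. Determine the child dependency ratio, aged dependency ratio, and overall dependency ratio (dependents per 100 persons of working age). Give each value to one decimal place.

Youth dependency ratio = 29.6 / 64.6 × 100 = 45.8
Old-age dependency ratio = 5.8 / 64.6 × 100 = 9.0
Total dependency ratio = (29.6 + 5.8) / 64.6 × 100 = 35.4 / 64.6 × 100 = 54.8

Youth dependency ratio: 45.8
Old-age dependency ratio: 9.0
Total dependency ratio: 54.8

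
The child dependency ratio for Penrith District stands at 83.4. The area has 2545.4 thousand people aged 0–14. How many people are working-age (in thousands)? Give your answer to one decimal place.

Working-age: 3052.0

Youth dependency ratio = youth / working-age × 100
83.4 = 2545.4 / W × 100
⇒ 3052.0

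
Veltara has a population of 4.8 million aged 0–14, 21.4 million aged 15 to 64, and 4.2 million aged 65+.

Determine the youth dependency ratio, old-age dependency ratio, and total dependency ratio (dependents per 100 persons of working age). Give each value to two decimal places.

Youth dependency ratio: 22.43
Old-age dependency ratio: 19.63
Total dependency ratio: 42.06

Youth dependency ratio = 4.8 / 21.4 × 100 = 22.43
Old-age dependency ratio = 4.2 / 21.4 × 100 = 19.63
Total dependency ratio = (4.8 + 4.2) / 21.4 × 100 = 9.0 / 21.4 × 100 = 42.06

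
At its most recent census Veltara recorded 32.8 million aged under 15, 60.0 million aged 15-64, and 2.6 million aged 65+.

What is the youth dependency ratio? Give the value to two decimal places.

Youth dependency ratio = 32.8 / 60.0 × 100 = 54.67

Youth dependency ratio: 54.67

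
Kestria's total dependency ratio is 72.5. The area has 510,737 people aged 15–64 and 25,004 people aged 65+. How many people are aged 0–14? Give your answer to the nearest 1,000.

Aged 0–14: 345,000

Total dependency ratio = (youth + elderly) / working-age × 100
72.5 = (Y + 25,004) / 510,737 × 100
⇒ 345,000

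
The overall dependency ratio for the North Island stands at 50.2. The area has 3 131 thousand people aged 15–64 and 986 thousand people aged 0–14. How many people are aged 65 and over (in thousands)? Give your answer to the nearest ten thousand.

Aged 65 and over: 590

Total dependency ratio = (youth + elderly) / working-age × 100
50.2 = (986 + E) / 3 131 × 100
⇒ 590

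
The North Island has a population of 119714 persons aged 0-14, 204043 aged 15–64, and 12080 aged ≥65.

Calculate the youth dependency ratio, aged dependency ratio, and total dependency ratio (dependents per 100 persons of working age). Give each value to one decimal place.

Youth dependency ratio: 58.7
Old-age dependency ratio: 5.9
Total dependency ratio: 64.6

Youth dependency ratio = 119714 / 204043 × 100 = 58.7
Old-age dependency ratio = 12080 / 204043 × 100 = 5.9
Total dependency ratio = (119714 + 12080) / 204043 × 100 = 131794 / 204043 × 100 = 64.6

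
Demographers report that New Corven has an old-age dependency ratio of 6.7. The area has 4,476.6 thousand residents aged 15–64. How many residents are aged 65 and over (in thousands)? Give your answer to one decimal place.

Aged 65 and over: 299.9

Old-age dependency ratio = elderly / working-age × 100
6.7 = E / 4,476.6 × 100
⇒ 299.9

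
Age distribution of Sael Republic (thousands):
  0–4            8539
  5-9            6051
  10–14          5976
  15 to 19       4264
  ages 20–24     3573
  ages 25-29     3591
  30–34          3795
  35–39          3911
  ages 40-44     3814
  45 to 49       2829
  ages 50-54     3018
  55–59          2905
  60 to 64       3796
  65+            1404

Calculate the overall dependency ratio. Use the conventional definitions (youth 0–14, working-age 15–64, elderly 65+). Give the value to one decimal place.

0–14: 8539 + 6051 + 5976 = 20566
15–64: 4264 + 3573 + 3591 + 3795 + 3911 + 3814 + 2829 + 3018 + 2905 + 3796 = 35496
65+: 1404
Total dependency ratio = (20566 + 1404) / 35496 × 100 = 21970 / 35496 × 100 = 61.9

Total dependency ratio: 61.9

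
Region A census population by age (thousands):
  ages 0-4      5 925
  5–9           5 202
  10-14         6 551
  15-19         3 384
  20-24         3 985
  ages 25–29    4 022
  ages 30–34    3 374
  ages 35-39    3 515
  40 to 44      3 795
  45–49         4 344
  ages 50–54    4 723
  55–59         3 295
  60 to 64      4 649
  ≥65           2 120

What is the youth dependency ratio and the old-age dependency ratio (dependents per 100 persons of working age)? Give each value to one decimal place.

0–14: 5 925 + 5 202 + 6 551 = 17 678
15–64: 3 384 + 3 985 + 4 022 + 3 374 + 3 515 + 3 795 + 4 344 + 4 723 + 3 295 + 4 649 = 39 086
65+: 2 120
Youth dependency ratio = 17 678 / 39 086 × 100 = 45.2
Old-age dependency ratio = 2 120 / 39 086 × 100 = 5.4

Youth dependency ratio: 45.2
Old-age dependency ratio: 5.4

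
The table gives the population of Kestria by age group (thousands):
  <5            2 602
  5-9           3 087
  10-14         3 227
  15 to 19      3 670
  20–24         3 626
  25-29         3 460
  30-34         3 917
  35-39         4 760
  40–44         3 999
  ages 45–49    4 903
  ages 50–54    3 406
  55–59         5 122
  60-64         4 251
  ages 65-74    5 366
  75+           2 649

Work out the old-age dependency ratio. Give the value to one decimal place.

0–14: 2 602 + 3 087 + 3 227 = 8 916
15–64: 3 670 + 3 626 + 3 460 + 3 917 + 4 760 + 3 999 + 4 903 + 3 406 + 5 122 + 4 251 = 41 114
65+: 5 366 + 2 649 = 8 015
Old-age dependency ratio = 8 015 / 41 114 × 100 = 19.5

Old-age dependency ratio: 19.5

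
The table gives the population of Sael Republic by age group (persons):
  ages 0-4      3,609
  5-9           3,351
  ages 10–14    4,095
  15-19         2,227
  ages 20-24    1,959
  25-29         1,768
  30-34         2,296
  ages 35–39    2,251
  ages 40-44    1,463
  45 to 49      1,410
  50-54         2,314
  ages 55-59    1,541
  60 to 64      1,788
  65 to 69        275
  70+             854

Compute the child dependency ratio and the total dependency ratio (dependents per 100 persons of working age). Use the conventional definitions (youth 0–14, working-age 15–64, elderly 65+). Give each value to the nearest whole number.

Youth dependency ratio: 58
Total dependency ratio: 64

0–14: 3,609 + 3,351 + 4,095 = 11,055
15–64: 2,227 + 1,959 + 1,768 + 2,296 + 2,251 + 1,463 + 1,410 + 2,314 + 1,541 + 1,788 = 19,017
65+: 275 + 854 = 1,129
Youth dependency ratio = 11,055 / 19,017 × 100 = 58
Total dependency ratio = (11,055 + 1,129) / 19,017 × 100 = 12,184 / 19,017 × 100 = 64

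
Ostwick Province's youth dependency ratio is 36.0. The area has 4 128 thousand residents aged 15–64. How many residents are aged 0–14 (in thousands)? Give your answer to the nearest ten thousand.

Aged 0–14: 1 490

Youth dependency ratio = youth / working-age × 100
36.0 = Y / 4 128 × 100
⇒ 1 490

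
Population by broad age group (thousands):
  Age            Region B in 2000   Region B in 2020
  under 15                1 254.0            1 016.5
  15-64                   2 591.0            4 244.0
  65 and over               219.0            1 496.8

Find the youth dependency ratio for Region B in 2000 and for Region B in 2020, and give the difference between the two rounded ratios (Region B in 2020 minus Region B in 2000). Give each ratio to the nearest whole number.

Region B in 2000: 48
Region B in 2020: 24
Difference: -24

Region B in 2000: 1 254.0 / 2 591.0 × 100 = 48
Region B in 2020: 1 016.5 / 4 244.0 × 100 = 24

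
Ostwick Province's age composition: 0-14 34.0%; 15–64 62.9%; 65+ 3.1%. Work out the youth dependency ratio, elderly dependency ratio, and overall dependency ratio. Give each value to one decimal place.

Youth dependency ratio: 54.1
Old-age dependency ratio: 4.9
Total dependency ratio: 59.0

Youth dependency ratio = 34.0 / 62.9 × 100 = 54.1
Old-age dependency ratio = 3.1 / 62.9 × 100 = 4.9
Total dependency ratio = (34.0 + 3.1) / 62.9 × 100 = 37.1 / 62.9 × 100 = 59.0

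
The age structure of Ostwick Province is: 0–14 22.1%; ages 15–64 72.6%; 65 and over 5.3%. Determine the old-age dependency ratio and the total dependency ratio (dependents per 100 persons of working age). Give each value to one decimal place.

Old-age dependency ratio: 7.3
Total dependency ratio: 37.7

Old-age dependency ratio = 5.3 / 72.6 × 100 = 7.3
Total dependency ratio = (22.1 + 5.3) / 72.6 × 100 = 27.4 / 72.6 × 100 = 37.7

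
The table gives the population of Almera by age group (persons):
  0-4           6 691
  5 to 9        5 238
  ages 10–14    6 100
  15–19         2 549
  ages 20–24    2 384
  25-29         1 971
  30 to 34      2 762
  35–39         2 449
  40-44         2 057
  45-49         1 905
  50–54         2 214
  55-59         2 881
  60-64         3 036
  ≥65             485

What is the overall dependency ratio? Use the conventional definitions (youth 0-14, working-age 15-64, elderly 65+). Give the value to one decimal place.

0–14: 6 691 + 5 238 + 6 100 = 18 029
15–64: 2 549 + 2 384 + 1 971 + 2 762 + 2 449 + 2 057 + 1 905 + 2 214 + 2 881 + 3 036 = 24 208
65+: 485
Total dependency ratio = (18 029 + 485) / 24 208 × 100 = 18 514 / 24 208 × 100 = 76.5

Total dependency ratio: 76.5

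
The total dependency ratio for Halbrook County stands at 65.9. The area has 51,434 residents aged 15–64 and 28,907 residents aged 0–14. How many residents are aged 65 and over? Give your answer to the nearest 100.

Total dependency ratio = (youth + elderly) / working-age × 100
65.9 = (28,907 + E) / 51,434 × 100
⇒ 5,000

Aged 65 and over: 5,000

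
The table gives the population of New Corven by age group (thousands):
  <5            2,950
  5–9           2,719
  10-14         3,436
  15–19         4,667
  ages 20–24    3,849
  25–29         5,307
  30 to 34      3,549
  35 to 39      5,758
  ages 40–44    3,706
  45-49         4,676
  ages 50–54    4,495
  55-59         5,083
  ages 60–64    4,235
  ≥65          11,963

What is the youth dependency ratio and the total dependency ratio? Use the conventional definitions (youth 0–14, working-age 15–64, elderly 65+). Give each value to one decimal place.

0–14: 2,950 + 2,719 + 3,436 = 9,105
15–64: 4,667 + 3,849 + 5,307 + 3,549 + 5,758 + 3,706 + 4,676 + 4,495 + 5,083 + 4,235 = 45,325
65+: 11,963
Youth dependency ratio = 9,105 / 45,325 × 100 = 20.1
Total dependency ratio = (9,105 + 11,963) / 45,325 × 100 = 21,068 / 45,325 × 100 = 46.5

Youth dependency ratio: 20.1
Total dependency ratio: 46.5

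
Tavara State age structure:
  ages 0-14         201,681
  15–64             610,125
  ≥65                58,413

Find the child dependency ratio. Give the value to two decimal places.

Youth dependency ratio: 33.06

Youth dependency ratio = 201,681 / 610,125 × 100 = 33.06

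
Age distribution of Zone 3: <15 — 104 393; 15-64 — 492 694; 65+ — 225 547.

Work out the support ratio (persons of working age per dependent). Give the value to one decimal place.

Support ratio = 492 694 / (104 393 + 225 547) = 492 694 / 329 940 = 1.5

Support ratio: 1.5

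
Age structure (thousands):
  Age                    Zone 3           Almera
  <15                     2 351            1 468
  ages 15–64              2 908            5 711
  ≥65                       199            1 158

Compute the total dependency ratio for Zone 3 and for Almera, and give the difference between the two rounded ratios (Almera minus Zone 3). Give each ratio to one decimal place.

Zone 3: 87.7
Almera: 46.0
Difference: -41.7

Zone 3: (2 351 + 199) / 2 908 × 100 = 2 550 / 2 908 × 100 = 87.7
Almera: (1 468 + 1 158) / 5 711 × 100 = 2 626 / 5 711 × 100 = 46.0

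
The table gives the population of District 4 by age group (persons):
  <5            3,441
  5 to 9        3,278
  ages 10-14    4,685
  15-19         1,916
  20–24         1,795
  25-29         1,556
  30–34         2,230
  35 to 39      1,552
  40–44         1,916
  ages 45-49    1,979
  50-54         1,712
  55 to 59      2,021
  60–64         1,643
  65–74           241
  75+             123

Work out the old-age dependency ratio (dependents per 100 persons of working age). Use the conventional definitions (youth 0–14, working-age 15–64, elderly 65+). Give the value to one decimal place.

0–14: 3,441 + 3,278 + 4,685 = 11,404
15–64: 1,916 + 1,795 + 1,556 + 2,230 + 1,552 + 1,916 + 1,979 + 1,712 + 2,021 + 1,643 = 18,320
65+: 241 + 123 = 364
Old-age dependency ratio = 364 / 18,320 × 100 = 2.0

Old-age dependency ratio: 2.0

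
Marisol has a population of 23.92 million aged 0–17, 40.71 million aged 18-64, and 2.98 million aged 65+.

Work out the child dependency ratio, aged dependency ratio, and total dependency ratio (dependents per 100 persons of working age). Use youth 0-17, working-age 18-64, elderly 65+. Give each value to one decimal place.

Youth dependency ratio = 23.92 / 40.71 × 100 = 58.8
Old-age dependency ratio = 2.98 / 40.71 × 100 = 7.3
Total dependency ratio = (23.92 + 2.98) / 40.71 × 100 = 26.90 / 40.71 × 100 = 66.1

Youth dependency ratio: 58.8
Old-age dependency ratio: 7.3
Total dependency ratio: 66.1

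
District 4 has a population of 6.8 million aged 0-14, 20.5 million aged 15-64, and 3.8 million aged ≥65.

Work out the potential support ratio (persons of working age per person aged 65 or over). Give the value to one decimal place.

Potential support ratio: 5.4

Potential support ratio = 20.5 / 3.8 = 5.4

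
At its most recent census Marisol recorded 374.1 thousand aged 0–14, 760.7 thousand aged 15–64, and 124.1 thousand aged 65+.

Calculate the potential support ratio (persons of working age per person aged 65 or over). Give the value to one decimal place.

Potential support ratio = 760.7 / 124.1 = 6.1

Potential support ratio: 6.1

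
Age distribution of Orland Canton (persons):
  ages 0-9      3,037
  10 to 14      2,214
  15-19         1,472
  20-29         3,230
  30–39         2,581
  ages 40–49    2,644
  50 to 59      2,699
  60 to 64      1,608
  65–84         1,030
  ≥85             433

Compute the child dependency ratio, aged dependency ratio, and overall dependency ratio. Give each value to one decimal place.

0–14: 3,037 + 2,214 = 5,251
15–64: 1,472 + 3,230 + 2,581 + 2,644 + 2,699 + 1,608 = 14,234
65+: 1,030 + 433 = 1,463
Youth dependency ratio = 5,251 / 14,234 × 100 = 36.9
Old-age dependency ratio = 1,463 / 14,234 × 100 = 10.3
Total dependency ratio = (5,251 + 1,463) / 14,234 × 100 = 6,714 / 14,234 × 100 = 47.2

Youth dependency ratio: 36.9
Old-age dependency ratio: 10.3
Total dependency ratio: 47.2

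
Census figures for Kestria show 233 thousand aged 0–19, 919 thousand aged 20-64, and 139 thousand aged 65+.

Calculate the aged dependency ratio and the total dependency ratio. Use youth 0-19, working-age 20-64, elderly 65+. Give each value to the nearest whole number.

Old-age dependency ratio: 15
Total dependency ratio: 40

Old-age dependency ratio = 139 / 919 × 100 = 15
Total dependency ratio = (233 + 139) / 919 × 100 = 372 / 919 × 100 = 40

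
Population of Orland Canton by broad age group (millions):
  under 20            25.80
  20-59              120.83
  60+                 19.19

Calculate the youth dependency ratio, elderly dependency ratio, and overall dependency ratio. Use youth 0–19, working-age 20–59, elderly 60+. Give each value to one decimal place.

Youth dependency ratio = 25.80 / 120.83 × 100 = 21.4
Old-age dependency ratio = 19.19 / 120.83 × 100 = 15.9
Total dependency ratio = (25.80 + 19.19) / 120.83 × 100 = 44.99 / 120.83 × 100 = 37.2

Youth dependency ratio: 21.4
Old-age dependency ratio: 15.9
Total dependency ratio: 37.2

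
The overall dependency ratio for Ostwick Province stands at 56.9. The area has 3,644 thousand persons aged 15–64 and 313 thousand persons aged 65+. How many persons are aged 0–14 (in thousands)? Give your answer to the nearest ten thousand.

Aged 0–14: 1,760

Total dependency ratio = (youth + elderly) / working-age × 100
56.9 = (Y + 313) / 3,644 × 100
⇒ 1,760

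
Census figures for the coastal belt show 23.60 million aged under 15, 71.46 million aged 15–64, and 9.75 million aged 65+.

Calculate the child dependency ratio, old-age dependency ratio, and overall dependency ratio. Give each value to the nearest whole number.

Youth dependency ratio: 33
Old-age dependency ratio: 14
Total dependency ratio: 47

Youth dependency ratio = 23.60 / 71.46 × 100 = 33
Old-age dependency ratio = 9.75 / 71.46 × 100 = 14
Total dependency ratio = (23.60 + 9.75) / 71.46 × 100 = 33.35 / 71.46 × 100 = 47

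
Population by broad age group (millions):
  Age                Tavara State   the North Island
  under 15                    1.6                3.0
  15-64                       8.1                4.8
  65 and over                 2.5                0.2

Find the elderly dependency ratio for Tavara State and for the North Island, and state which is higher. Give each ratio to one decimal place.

Tavara State: 2.5 / 8.1 × 100 = 30.9
the North Island: 0.2 / 4.8 × 100 = 4.2

Tavara State: 30.9
the North Island: 4.2
Higher: Tavara State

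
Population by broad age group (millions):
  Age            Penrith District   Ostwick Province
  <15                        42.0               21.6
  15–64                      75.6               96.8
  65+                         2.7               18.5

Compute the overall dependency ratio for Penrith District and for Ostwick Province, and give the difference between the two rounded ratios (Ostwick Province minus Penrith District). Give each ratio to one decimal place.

Penrith District: (42.0 + 2.7) / 75.6 × 100 = 44.7 / 75.6 × 100 = 59.1
Ostwick Province: (21.6 + 18.5) / 96.8 × 100 = 40.1 / 96.8 × 100 = 41.4

Penrith District: 59.1
Ostwick Province: 41.4
Difference: -17.7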